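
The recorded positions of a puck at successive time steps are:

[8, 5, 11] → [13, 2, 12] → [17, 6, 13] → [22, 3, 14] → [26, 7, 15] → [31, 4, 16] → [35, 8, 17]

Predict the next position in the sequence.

Step-to-step displacements: [+5, -3, +1], [+4, +4, +1], [+5, -3, +1], [+4, +4, +1], [+5, -3, +1], [+4, +4, +1] — a repeating cycle of length 2.
step 7: apply [+5, -3, +1] → [40, 5, 18]

[40, 5, 18]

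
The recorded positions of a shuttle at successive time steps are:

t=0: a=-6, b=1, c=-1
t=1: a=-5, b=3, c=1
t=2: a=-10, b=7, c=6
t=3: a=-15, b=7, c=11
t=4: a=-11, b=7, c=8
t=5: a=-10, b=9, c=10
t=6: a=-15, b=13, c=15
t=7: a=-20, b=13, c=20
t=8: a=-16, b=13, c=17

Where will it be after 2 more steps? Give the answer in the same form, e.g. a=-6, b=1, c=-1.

a=-20, b=19, c=24

Differencing gives (+1, +2, +2), (-5, +4, +5), (-5, +0, +5), (+4, +0, -3), (+1, +2, +2), (-5, +4, +5), (-5, +0, +5), (+4, +0, -3). This is the pattern (+1, +2, +2), (-5, +4, +5), (-5, +0, +5), (+4, +0, -3) repeated.
step 9: apply (+1, +2, +2) → a=-15, b=15, c=19
step 10: apply (-5, +4, +5) → a=-20, b=19, c=24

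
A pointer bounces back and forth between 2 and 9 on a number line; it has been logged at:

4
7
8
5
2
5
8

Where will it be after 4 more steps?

6

The value reflects between 2 and 9, moving 3 per step.
  step 7: 8 → 7
  step 8: 7 → 4
  step 9: 4 → 3
  step 10: 3 → 6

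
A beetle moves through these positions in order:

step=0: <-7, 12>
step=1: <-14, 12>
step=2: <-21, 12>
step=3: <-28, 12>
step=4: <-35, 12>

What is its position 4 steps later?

Constant displacement of <-7, +0> per step.
step 5: <-35, 12> + <-7, +0> → <-42, 12>
step 6: <-42, 12> + <-7, +0> → <-49, 12>
step 7: <-49, 12> + <-7, +0> → <-56, 12>
step 8: <-56, 12> + <-7, +0> → <-63, 12>

<-63, 12>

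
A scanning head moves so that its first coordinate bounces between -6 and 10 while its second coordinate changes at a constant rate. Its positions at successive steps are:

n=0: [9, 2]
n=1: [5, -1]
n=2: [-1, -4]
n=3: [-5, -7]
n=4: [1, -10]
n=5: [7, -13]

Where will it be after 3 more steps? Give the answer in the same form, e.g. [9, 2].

The first coordinate travels 6 per step and bounces off the walls at -6 and 10.
  step 6: 7 → 7
  step 7: 7 → 1
  step 8: 1 → -5
The second coordinate changes by -3 each step: at step 8 it is -22.

[-5, -22]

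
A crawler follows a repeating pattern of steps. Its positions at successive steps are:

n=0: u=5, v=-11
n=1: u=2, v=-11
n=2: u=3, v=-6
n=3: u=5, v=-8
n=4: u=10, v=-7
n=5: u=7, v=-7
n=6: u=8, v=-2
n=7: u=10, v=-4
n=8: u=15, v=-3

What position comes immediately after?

The moves between consecutive positions are (-3, +0), (+1, +5), (+2, -2), (+5, +1), (-3, +0), (+1, +5), (+2, -2), (+5, +1); they repeat the 4-cycle [(-3, +0), (+1, +5), (+2, -2), (+5, +1)].
step 9: apply (-3, +0) → u=12, v=-3

u=12, v=-3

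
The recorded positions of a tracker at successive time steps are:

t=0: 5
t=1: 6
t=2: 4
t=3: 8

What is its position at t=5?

Consecutive displacements +1, -2, +4 scale by a factor of -2 each step.
step 4: 8 − 8 → 0
step 5: 0 + 16 → 16

16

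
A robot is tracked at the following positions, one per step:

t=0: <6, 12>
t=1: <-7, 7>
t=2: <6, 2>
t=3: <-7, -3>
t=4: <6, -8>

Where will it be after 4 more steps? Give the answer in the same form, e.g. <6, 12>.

<6, -28>

The first coordinate repeats the cycle [6, -7] with period 2; step 8 mod 2 = 0, giving 6.
The second coordinate changes by -5 each step, so at step 8 it is 12 + 8·(-5) = -28.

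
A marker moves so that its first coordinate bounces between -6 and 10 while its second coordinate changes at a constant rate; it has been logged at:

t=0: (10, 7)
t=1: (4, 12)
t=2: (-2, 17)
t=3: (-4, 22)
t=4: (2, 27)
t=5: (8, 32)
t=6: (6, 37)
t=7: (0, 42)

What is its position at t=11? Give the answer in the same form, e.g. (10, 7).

(8, 62)

The first coordinate travels 6 per step and bounces off the walls at -6 and 10.
  step 8: 0 → -6
  step 9: -6 → 0
  step 10: 0 → 6
  step 11: 6 → 8
The second coordinate changes by +5 each step: at step 11 it is 62.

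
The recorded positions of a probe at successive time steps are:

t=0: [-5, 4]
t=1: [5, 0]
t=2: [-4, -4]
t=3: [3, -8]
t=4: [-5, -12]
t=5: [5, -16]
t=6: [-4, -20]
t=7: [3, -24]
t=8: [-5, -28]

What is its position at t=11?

[3, -40]

First: cycles through -5, 5, -4, 3 every 4 steps. Step 11 lands at position 3 of the cycle → 3.
Second: linear, -4 per step → -40 at step 11.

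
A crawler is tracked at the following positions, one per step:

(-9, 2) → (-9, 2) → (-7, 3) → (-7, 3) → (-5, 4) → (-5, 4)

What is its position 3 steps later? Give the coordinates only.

Differencing gives (+0, +0), (+2, +1), (+0, +0), (+2, +1), (+0, +0). This is the pattern (+0, +0), (+2, +1) repeated.
step 6: apply (+2, +1) → (-3, 5)
step 7: apply (+0, +0) → (-3, 5)
step 8: apply (+2, +1) → (-1, 6)

(-1, 6)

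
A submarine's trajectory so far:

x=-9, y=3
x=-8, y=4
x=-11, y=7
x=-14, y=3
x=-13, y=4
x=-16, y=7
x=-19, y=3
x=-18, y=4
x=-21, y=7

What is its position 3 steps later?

Step-to-step displacements: (+1, +1), (-3, +3), (-3, -4), (+1, +1), (-3, +3), (-3, -4), (+1, +1), (-3, +3) — a repeating cycle of length 3.
step 9: apply (-3, -4) → x=-24, y=3
step 10: apply (+1, +1) → x=-23, y=4
step 11: apply (-3, +3) → x=-26, y=7

x=-26, y=7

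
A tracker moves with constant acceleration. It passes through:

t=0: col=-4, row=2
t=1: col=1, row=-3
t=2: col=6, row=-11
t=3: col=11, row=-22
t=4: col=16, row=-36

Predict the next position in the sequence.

col=21, row=-53

Taking differences between consecutive positions: (+5, -5), (+5, -8), (+5, -11), (+5, -14). These grow by (+0, -3) each step.
step 5: col=16, row=-36 + (+5, -17) → col=21, row=-53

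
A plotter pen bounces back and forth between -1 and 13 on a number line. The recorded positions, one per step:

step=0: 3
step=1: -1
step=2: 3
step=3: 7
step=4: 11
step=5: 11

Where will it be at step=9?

The value travels 4 per step and bounces off the walls at -1 and 13.
  step 6: 11 → 7
  step 7: 7 → 3
  step 8: 3 → -1
  step 9: -1 → 3

3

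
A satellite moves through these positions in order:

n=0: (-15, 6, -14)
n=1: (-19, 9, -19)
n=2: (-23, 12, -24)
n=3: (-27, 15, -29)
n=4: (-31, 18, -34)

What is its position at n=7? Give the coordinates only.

(-43, 27, -49)

Constant displacement of (-4, +3, -5) per step.
step 5: (-31, 18, -34) + (-4, +3, -5) → (-35, 21, -39)
step 6: (-35, 21, -39) + (-4, +3, -5) → (-39, 24, -44)
step 7: (-39, 24, -44) + (-4, +3, -5) → (-43, 27, -49)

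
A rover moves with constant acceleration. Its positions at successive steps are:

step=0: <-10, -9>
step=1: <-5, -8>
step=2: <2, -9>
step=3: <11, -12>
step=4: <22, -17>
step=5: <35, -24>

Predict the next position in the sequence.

First differences are <+5, +1>, <+7, -1>, <+9, -3>, <+11, -5>, <+13, -7>; their common second difference is <+2, -2> (constant acceleration).
step 6: <35, -24> + <+15, -9> → <50, -33>

<50, -33>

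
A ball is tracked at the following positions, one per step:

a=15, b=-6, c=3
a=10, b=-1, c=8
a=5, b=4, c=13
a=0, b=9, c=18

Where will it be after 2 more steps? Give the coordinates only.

a=-10, b=19, c=28

Constant displacement of (-5, +5, +5) per step.
step 4: a=0, b=9, c=18 + (-5, +5, +5) → a=-5, b=14, c=23
step 5: a=-5, b=14, c=23 + (-5, +5, +5) → a=-10, b=19, c=28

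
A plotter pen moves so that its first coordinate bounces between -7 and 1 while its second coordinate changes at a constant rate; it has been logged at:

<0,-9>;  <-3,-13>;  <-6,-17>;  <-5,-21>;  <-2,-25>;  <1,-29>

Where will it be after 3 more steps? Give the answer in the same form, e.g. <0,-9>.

The first coordinate travels 3 per step and bounces off the walls at -7 and 1.
  step 6: 1 → -2
  step 7: -2 → -5
  step 8: -5 → -6
The second coordinate changes by -4 each step: at step 8 it is -41.

<-6,-41>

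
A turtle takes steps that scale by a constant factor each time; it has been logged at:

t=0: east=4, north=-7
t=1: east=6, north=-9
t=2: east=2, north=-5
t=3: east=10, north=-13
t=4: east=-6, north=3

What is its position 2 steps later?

east=-38, north=35

Consecutive displacements (+2, -2), (-4, +4), (+8, -8), (-16, +16) scale by a factor of -2 each step.
step 5: east=-6, north=3 + (+32, -32) → east=26, north=-29
step 6: east=26, north=-29 + (-64, +64) → east=-38, north=35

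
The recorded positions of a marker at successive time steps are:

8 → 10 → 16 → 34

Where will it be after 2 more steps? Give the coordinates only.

250

The jumps are +2, +6, +18 — a geometric progression with ratio 3.
step 4: 34 + 54 → 88
step 5: 88 + 162 → 250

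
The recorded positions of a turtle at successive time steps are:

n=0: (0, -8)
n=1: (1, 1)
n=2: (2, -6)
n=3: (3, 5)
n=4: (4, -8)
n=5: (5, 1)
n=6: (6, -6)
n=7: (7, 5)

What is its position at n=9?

The first coordinate changes by +1 each step, so at step 9 it is 0 + 9·(1) = 9.
The second coordinate repeats the cycle [-8, 1, -6, 5] with period 4; step 9 mod 4 = 1, giving 1.

(9, 1)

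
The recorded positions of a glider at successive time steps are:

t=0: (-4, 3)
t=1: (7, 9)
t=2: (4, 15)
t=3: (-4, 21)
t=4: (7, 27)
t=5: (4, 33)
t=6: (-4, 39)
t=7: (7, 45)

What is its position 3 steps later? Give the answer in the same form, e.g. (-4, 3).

(7, 63)

The first coordinate repeats the cycle [-4, 7, 4] with period 3; step 10 mod 3 = 1, giving 7.
The second coordinate changes by +6 each step, so at step 10 it is 3 + 10·(6) = 63.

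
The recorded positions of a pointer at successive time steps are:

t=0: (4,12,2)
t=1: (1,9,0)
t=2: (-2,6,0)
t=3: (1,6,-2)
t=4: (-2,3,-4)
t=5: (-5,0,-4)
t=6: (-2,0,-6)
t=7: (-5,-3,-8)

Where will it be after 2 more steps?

(-5,-6,-10)

The moves between consecutive positions are (-3,-3,-2), (-3,-3,+0), (+3,+0,-2), (-3,-3,-2), (-3,-3,+0), (+3,+0,-2), (-3,-3,-2); they repeat the 3-cycle [(-3,-3,-2), (-3,-3,+0), (+3,+0,-2)].
step 8: apply (-3,-3,+0) → (-8,-6,-8)
step 9: apply (+3,+0,-2) → (-5,-6,-10)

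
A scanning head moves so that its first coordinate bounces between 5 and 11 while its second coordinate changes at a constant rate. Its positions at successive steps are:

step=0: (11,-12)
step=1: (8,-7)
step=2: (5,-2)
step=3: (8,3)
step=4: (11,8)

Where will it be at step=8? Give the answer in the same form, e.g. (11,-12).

The first coordinate travels 3 per step and bounces off the walls at 5 and 11.
  step 5: 11 → 8
  step 6: 8 → 5
  step 7: 5 → 8
  step 8: 8 → 11
The second coordinate changes by +5 each step: at step 8 it is 28.

(11,28)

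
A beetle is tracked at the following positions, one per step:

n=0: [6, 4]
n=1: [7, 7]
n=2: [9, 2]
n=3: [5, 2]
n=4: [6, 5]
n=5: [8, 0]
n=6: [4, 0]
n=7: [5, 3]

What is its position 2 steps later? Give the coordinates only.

[3, -2]

Differencing gives [+1, +3], [+2, -5], [-4, +0], [+1, +3], [+2, -5], [-4, +0], [+1, +3]. This is the pattern [+1, +3], [+2, -5], [-4, +0] repeated.
step 8: apply [+2, -5] → [7, -2]
step 9: apply [-4, +0] → [3, -2]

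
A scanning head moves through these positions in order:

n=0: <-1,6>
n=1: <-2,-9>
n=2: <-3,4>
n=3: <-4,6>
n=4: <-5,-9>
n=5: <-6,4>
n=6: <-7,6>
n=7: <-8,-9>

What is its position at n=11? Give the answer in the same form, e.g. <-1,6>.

The first coordinate changes by -1 each step, so at step 11 it is -1 + 11·(-1) = -12.
The second coordinate repeats the cycle [6, -9, 4] with period 3; step 11 mod 3 = 2, giving 4.

<-12,4>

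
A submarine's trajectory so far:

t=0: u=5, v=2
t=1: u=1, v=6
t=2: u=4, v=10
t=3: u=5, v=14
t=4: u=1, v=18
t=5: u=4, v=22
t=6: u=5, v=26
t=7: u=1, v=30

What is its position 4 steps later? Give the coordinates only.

u=4, v=46

The u coordinate repeats the cycle [5, 1, 4] with period 3; step 11 mod 3 = 2, giving 4.
The v coordinate changes by +4 each step, so at step 11 it is 2 + 11·(4) = 46.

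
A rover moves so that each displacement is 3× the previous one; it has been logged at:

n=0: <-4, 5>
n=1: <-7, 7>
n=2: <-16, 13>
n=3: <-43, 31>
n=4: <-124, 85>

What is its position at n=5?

Step-to-step displacements: <-3, +2>, <-9, +6>, <-27, +18>, <-81, +54>; each is 3× the previous.
step 5: <-124, 85> + <-243, +162> → <-367, 247>

<-367, 247>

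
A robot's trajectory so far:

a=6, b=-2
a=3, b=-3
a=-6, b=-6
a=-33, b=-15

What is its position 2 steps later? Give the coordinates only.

a=-357, b=-123

Step-to-step displacements: (-3, -1), (-9, -3), (-27, -9); each is 3× the previous.
step 4: a=-33, b=-15 + (-81, -27) → a=-114, b=-42
step 5: a=-114, b=-42 + (-243, -81) → a=-357, b=-123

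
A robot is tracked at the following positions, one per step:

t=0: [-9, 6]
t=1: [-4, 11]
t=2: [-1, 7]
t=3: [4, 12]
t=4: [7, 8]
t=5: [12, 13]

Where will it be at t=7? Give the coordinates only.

[20, 14]

Differencing gives [+5, +5], [+3, -4], [+5, +5], [+3, -4], [+5, +5]. This is the pattern [+5, +5], [+3, -4] repeated.
step 6: apply [+3, -4] → [15, 9]
step 7: apply [+5, +5] → [20, 14]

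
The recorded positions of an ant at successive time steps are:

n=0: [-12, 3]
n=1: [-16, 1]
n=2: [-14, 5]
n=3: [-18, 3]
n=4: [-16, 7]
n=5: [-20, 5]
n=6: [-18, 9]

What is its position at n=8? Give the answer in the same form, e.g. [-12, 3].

[-20, 11]

The moves between consecutive positions are [-4, -2], [+2, +4], [-4, -2], [+2, +4], [-4, -2], [+2, +4]; they repeat the 2-cycle [[-4, -2], [+2, +4]].
step 7: apply [-4, -2] → [-22, 7]
step 8: apply [+2, +4] → [-20, 11]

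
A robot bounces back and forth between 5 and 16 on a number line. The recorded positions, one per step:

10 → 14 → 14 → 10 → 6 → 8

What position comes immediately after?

The value travels 4 per step and bounces off the walls at 5 and 16.
  step 6: 8 → 12

12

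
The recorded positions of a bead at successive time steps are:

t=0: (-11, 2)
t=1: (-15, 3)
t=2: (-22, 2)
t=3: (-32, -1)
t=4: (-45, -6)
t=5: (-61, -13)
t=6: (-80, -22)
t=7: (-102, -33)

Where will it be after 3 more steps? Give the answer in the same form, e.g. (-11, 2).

First differences are (-4, +1), (-7, -1), (-10, -3), (-13, -5), (-16, -7), (-19, -9), (-22, -11); their common second difference is (-3, -2) (constant acceleration).
step 8: (-102, -33) + (-25, -13) → (-127, -46)
step 9: (-127, -46) + (-28, -15) → (-155, -61)
step 10: (-155, -61) + (-31, -17) → (-186, -78)

(-186, -78)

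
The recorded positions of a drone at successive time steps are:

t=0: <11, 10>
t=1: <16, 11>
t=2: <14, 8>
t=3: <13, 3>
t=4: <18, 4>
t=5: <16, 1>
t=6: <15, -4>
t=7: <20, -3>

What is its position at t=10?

<22, -10>

The moves between consecutive positions are <+5, +1>, <-2, -3>, <-1, -5>, <+5, +1>, <-2, -3>, <-1, -5>, <+5, +1>; they repeat the 3-cycle [<+5, +1>, <-2, -3>, <-1, -5>].
step 8: apply <-2, -3> → <18, -6>
step 9: apply <-1, -5> → <17, -11>
step 10: apply <+5, +1> → <22, -10>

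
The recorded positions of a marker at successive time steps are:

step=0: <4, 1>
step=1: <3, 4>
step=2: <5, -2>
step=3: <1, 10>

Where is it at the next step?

<9, -14>

The jumps are <-1, +3>, <+2, -6>, <-4, +12> — a geometric progression with ratio -2.
step 4: <1, 10> + <+8, -24> → <9, -14>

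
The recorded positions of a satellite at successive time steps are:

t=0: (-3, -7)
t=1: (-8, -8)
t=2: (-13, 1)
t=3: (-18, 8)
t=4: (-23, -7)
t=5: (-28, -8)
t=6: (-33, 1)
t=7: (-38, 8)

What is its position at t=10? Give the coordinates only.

(-53, 1)

First: linear, -5 per step → -53 at step 10.
Second: cycles through -7, -8, 1, 8 every 4 steps. Step 10 lands at position 2 of the cycle → 1.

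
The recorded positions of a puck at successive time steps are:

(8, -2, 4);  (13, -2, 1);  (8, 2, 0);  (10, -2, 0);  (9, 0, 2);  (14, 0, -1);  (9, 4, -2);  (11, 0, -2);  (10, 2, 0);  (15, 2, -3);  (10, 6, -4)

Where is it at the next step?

(12, 2, -4)

The moves between consecutive positions are (+5, +0, -3), (-5, +4, -1), (+2, -4, +0), (-1, +2, +2), (+5, +0, -3), (-5, +4, -1), (+2, -4, +0), (-1, +2, +2), (+5, +0, -3), (-5, +4, -1); they repeat the 4-cycle [(+5, +0, -3), (-5, +4, -1), (+2, -4, +0), (-1, +2, +2)].
step 11: apply (+2, -4, +0) → (12, 2, -4)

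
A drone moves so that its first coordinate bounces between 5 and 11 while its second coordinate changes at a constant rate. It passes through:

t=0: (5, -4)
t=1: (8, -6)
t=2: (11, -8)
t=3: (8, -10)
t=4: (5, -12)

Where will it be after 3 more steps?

(8, -18)

The first coordinate travels 3 per step and bounces off the walls at 5 and 11.
  step 5: 5 → 8
  step 6: 8 → 11
  step 7: 11 → 8
The second coordinate changes by -2 each step: at step 7 it is -18.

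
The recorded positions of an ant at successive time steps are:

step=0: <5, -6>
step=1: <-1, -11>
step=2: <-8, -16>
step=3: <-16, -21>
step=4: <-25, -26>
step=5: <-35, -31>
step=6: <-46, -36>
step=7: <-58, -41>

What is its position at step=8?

<-71, -46>

First differences are <-6, -5>, <-7, -5>, <-8, -5>, <-9, -5>, <-10, -5>, <-11, -5>, <-12, -5>; their common second difference is <-1, +0> (constant acceleration).
step 8: <-58, -41> + <-13, -5> → <-71, -46>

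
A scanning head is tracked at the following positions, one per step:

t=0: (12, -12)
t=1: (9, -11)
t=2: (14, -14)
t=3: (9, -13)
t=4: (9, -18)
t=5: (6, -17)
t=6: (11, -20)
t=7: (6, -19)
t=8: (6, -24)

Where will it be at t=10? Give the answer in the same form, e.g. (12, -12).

(8, -26)

The moves between consecutive positions are (-3, +1), (+5, -3), (-5, +1), (+0, -5), (-3, +1), (+5, -3), (-5, +1), (+0, -5); they repeat the 4-cycle [(-3, +1), (+5, -3), (-5, +1), (+0, -5)].
step 9: apply (-3, +1) → (3, -23)
step 10: apply (+5, -3) → (8, -26)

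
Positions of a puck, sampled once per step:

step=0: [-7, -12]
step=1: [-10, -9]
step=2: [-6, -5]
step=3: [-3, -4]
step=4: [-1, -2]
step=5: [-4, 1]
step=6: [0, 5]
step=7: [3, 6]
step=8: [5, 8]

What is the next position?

Differencing gives [-3, +3], [+4, +4], [+3, +1], [+2, +2], [-3, +3], [+4, +4], [+3, +1], [+2, +2]. This is the pattern [-3, +3], [+4, +4], [+3, +1], [+2, +2] repeated.
step 9: apply [-3, +3] → [2, 11]

[2, 11]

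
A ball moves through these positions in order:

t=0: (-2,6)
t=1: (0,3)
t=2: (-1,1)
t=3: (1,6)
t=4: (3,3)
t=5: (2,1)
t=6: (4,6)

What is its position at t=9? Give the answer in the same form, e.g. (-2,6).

The moves between consecutive positions are (+2,-3), (-1,-2), (+2,+5), (+2,-3), (-1,-2), (+2,+5); they repeat the 3-cycle [(+2,-3), (-1,-2), (+2,+5)].
step 7: apply (+2,-3) → (6,3)
step 8: apply (-1,-2) → (5,1)
step 9: apply (+2,+5) → (7,6)

(7,6)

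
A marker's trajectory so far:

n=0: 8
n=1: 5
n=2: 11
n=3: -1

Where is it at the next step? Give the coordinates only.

Step-to-step displacements: -3, +6, -12; each is -2× the previous.
step 4: -1 + 24 → 23

23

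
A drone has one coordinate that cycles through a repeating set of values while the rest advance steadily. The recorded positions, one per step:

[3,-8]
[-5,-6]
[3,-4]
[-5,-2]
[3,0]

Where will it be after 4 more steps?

First: cycles through 3, -5 every 2 steps. Step 8 lands at position 0 of the cycle → 3.
Second: linear, +2 per step → 8 at step 8.

[3,8]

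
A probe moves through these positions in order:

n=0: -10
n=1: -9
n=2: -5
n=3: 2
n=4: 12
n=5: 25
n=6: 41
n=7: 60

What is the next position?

Successive displacements: +1, +4, +7, +10, +13, +16, +19 — each changes by +3.
step 8: 60 + 22 → 82

82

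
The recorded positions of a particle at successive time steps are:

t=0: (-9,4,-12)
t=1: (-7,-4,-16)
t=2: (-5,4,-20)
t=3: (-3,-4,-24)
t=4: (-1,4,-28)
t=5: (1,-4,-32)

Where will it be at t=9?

(9,-4,-48)

First: linear, +2 per step → 9 at step 9.
Second: cycles through 4, -4 every 2 steps. Step 9 lands at position 1 of the cycle → -4.
Third: linear, -4 per step → -48 at step 9.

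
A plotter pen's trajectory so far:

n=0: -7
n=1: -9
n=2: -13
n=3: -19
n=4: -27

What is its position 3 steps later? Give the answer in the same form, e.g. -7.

-63

First differences are -2, -4, -6, -8; their common second difference is -2 (constant acceleration).
step 5: -27 − 10 → -37
step 6: -37 − 12 → -49
step 7: -49 − 14 → -63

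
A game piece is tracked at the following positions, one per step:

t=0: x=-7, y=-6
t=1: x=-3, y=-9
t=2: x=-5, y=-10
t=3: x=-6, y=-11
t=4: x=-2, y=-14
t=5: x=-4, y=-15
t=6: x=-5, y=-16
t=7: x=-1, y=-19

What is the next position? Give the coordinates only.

The moves between consecutive positions are (+4, -3), (-2, -1), (-1, -1), (+4, -3), (-2, -1), (-1, -1), (+4, -3); they repeat the 3-cycle [(+4, -3), (-2, -1), (-1, -1)].
step 8: apply (-2, -1) → x=-3, y=-20

x=-3, y=-20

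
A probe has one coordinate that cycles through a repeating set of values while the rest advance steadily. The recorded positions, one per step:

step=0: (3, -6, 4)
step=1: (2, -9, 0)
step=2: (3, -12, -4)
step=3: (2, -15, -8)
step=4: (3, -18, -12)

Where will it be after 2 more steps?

The first coordinate repeats the cycle [3, 2] with period 2; step 6 mod 2 = 0, giving 3.
The second coordinate changes by -3 each step, so at step 6 it is -6 + 6·(-3) = -24.
The third coordinate changes by -4 each step, so at step 6 it is 4 + 6·(-4) = -20.

(3, -24, -20)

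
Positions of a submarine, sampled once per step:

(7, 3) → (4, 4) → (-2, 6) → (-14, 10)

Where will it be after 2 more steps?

Consecutive displacements (-3, +1), (-6, +2), (-12, +4) scale by a factor of 2 each step.
step 4: (-14, 10) + (-24, +8) → (-38, 18)
step 5: (-38, 18) + (-48, +16) → (-86, 34)

(-86, 34)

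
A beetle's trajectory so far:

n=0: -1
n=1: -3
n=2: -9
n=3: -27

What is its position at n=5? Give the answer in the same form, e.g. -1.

-243

Step-to-step displacements: -2, -6, -18; each is 3× the previous.
step 4: -27 − 54 → -81
step 5: -81 − 162 → -243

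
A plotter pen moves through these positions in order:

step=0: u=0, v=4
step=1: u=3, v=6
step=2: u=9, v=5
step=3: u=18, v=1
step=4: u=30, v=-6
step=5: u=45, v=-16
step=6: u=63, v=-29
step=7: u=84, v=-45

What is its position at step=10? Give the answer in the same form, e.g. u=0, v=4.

Taking differences between consecutive positions: (+3, +2), (+6, -1), (+9, -4), (+12, -7), (+15, -10), (+18, -13), (+21, -16). These grow by (+3, -3) each step.
step 8: u=84, v=-45 + (+24, -19) → u=108, v=-64
step 9: u=108, v=-64 + (+27, -22) → u=135, v=-86
step 10: u=135, v=-86 + (+30, -25) → u=165, v=-111

u=165, v=-111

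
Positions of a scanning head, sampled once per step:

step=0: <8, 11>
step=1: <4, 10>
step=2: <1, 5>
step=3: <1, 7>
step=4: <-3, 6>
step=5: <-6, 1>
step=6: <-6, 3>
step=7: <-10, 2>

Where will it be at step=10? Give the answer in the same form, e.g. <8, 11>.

<-17, -2>

Step-to-step displacements: <-4, -1>, <-3, -5>, <+0, +2>, <-4, -1>, <-3, -5>, <+0, +2>, <-4, -1> — a repeating cycle of length 3.
step 8: apply <-3, -5> → <-13, -3>
step 9: apply <+0, +2> → <-13, -1>
step 10: apply <-4, -1> → <-17, -2>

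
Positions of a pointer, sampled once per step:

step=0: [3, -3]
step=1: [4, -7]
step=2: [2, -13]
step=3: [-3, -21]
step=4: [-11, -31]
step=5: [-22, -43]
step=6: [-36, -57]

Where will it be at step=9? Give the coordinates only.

First differences are [+1, -4], [-2, -6], [-5, -8], [-8, -10], [-11, -12], [-14, -14]; their common second difference is [-3, -2] (constant acceleration).
step 7: [-36, -57] + [-17, -16] → [-53, -73]
step 8: [-53, -73] + [-20, -18] → [-73, -91]
step 9: [-73, -91] + [-23, -20] → [-96, -111]

[-96, -111]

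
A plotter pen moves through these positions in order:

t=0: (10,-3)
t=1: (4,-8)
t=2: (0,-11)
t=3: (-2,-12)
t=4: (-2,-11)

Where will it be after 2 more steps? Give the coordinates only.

(4,-3)

First differences are (-6,-5), (-4,-3), (-2,-1), (+0,+1); their common second difference is (+2,+2) (constant acceleration).
step 5: (-2,-11) + (+2,+3) → (0,-8)
step 6: (0,-8) + (+4,+5) → (4,-3)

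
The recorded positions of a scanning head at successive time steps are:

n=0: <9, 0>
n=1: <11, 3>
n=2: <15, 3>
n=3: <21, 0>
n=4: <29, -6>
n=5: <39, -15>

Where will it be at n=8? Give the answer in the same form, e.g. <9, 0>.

<81, -60>

Successive displacements: <+2, +3>, <+4, +0>, <+6, -3>, <+8, -6>, <+10, -9> — each changes by <+2, -3>.
step 6: <39, -15> + <+12, -12> → <51, -27>
step 7: <51, -27> + <+14, -15> → <65, -42>
step 8: <65, -42> + <+16, -18> → <81, -60>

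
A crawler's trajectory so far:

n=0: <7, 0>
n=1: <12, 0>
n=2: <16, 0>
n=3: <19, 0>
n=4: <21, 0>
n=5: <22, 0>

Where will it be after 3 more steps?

<19, 0>

Successive displacements: <+5, +0>, <+4, +0>, <+3, +0>, <+2, +0>, <+1, +0> — each changes by <-1, +0>.
step 6: <22, 0> + <+0, +0> → <22, 0>
step 7: <22, 0> + <-1, +0> → <21, 0>
step 8: <21, 0> + <-2, +0> → <19, 0>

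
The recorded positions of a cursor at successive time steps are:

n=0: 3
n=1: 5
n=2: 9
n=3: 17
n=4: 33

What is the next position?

65

Step-to-step displacements: +2, +4, +8, +16; each is 2× the previous.
step 5: 33 + 32 → 65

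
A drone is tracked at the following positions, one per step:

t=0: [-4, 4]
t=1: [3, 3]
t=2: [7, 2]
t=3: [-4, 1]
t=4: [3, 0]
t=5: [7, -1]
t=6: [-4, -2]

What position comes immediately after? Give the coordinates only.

The first coordinate repeats the cycle [-4, 3, 7] with period 3; step 7 mod 3 = 1, giving 3.
The second coordinate changes by -1 each step, so at step 7 it is 4 + 7·(-1) = -3.

[3, -3]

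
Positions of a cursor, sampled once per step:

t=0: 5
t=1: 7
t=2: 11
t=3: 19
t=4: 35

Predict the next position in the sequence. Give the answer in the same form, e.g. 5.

67

The jumps are +2, +4, +8, +16 — a geometric progression with ratio 2.
step 5: 35 + 32 → 67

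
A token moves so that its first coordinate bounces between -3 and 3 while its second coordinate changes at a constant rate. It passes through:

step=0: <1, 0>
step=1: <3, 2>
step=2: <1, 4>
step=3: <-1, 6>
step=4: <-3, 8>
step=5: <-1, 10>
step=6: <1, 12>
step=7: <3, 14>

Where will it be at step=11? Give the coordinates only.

The first coordinate reflects between -3 and 3, moving 2 per step.
  step 8: 3 → 1
  step 9: 1 → -1
  step 10: -1 → -3
  step 11: -3 → -1
The second coordinate changes by +2 each step: at step 11 it is 22.

<-1, 22>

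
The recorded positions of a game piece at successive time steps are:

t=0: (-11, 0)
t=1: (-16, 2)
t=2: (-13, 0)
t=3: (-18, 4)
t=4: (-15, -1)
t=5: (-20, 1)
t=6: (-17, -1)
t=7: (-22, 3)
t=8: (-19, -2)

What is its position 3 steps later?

Differencing gives (-5, +2), (+3, -2), (-5, +4), (+3, -5), (-5, +2), (+3, -2), (-5, +4), (+3, -5). This is the pattern (-5, +2), (+3, -2), (-5, +4), (+3, -5) repeated.
step 9: apply (-5, +2) → (-24, 0)
step 10: apply (+3, -2) → (-21, -2)
step 11: apply (-5, +4) → (-26, 2)

(-26, 2)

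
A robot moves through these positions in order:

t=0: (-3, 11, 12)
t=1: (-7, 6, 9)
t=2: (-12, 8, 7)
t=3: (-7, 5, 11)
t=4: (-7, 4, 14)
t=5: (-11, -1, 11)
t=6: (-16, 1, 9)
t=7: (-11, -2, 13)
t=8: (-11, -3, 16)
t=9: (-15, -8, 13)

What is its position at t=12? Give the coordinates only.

Step-to-step displacements: (-4, -5, -3), (-5, +2, -2), (+5, -3, +4), (+0, -1, +3), (-4, -5, -3), (-5, +2, -2), (+5, -3, +4), (+0, -1, +3), (-4, -5, -3) — a repeating cycle of length 4.
step 10: apply (-5, +2, -2) → (-20, -6, 11)
step 11: apply (+5, -3, +4) → (-15, -9, 15)
step 12: apply (+0, -1, +3) → (-15, -10, 18)

(-15, -10, 18)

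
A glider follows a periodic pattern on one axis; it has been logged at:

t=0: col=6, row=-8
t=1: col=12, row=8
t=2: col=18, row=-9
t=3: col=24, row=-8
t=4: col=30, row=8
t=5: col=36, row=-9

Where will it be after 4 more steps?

col=60, row=-8

Col: linear, +6 per step → 60 at step 9.
Row: cycles through -8, 8, -9 every 3 steps. Step 9 lands at position 0 of the cycle → -8.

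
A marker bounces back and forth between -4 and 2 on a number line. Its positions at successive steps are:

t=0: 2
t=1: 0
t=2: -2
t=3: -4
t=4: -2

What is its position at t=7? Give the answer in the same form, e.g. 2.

The value reflects between -4 and 2, moving 2 per step.
  step 5: -2 → 0
  step 6: 0 → 2
  step 7: 2 → 0

0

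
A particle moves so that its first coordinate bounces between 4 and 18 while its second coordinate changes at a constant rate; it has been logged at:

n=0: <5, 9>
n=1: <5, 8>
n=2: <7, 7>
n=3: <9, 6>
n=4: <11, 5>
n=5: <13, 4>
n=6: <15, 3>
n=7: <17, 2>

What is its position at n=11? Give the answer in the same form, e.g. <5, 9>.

The first coordinate travels 2 per step and bounces off the walls at 4 and 18.
  step 8: 17 → 17
  step 9: 17 → 15
  step 10: 15 → 13
  step 11: 13 → 11
The second coordinate changes by -1 each step: at step 11 it is -2.

<11, -2>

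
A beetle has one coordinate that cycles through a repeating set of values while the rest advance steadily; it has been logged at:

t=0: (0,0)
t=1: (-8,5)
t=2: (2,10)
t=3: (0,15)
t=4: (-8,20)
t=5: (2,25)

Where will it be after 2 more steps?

(-8,35)

The first coordinate repeats the cycle [0, -8, 2] with period 3; step 7 mod 3 = 1, giving -8.
The second coordinate changes by +5 each step, so at step 7 it is 0 + 7·(5) = 35.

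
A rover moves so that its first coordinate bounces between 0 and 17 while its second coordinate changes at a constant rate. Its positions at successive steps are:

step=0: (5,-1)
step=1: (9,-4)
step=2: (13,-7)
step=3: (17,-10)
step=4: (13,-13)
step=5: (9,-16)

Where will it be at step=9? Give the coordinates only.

(7,-28)

The first coordinate travels 4 per step and bounces off the walls at 0 and 17.
  step 6: 9 → 5
  step 7: 5 → 1
  step 8: 1 → 3
  step 9: 3 → 7
The second coordinate changes by -3 each step: at step 9 it is -28.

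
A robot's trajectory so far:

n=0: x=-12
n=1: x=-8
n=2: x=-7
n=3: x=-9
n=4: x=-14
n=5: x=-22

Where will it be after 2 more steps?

x=-47

Taking differences between consecutive positions: +4, +1, -2, -5, -8. These grow by -3 each step.
step 6: -22 − 11 → x=-33
step 7: -33 − 14 → x=-47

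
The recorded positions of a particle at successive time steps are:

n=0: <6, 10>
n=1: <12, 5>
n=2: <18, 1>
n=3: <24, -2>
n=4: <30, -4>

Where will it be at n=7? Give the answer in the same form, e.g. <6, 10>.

First differences are <+6, -5>, <+6, -4>, <+6, -3>, <+6, -2>; their common second difference is <+0, +1> (constant acceleration).
step 5: <30, -4> + <+6, -1> → <36, -5>
step 6: <36, -5> + <+6, +0> → <42, -5>
step 7: <42, -5> + <+6, +1> → <48, -4>

<48, -4>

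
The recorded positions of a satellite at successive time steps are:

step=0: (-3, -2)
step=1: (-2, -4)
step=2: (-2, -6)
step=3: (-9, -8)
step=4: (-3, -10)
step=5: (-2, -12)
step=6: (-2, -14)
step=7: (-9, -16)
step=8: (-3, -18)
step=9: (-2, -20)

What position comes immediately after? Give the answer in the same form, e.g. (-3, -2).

(-2, -22)

First: cycles through -3, -2, -2, -9 every 4 steps. Step 10 lands at position 2 of the cycle → -2.
Second: linear, -2 per step → -22 at step 10.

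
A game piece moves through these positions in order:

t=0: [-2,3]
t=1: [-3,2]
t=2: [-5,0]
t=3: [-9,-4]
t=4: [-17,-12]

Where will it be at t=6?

The jumps are [-1,-1], [-2,-2], [-4,-4], [-8,-8] — a geometric progression with ratio 2.
step 5: [-17,-12] + [-16,-16] → [-33,-28]
step 6: [-33,-28] + [-32,-32] → [-65,-60]

[-65,-60]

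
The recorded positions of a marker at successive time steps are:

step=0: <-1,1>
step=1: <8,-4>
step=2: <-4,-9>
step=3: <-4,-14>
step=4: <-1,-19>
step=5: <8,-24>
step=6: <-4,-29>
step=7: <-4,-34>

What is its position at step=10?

The first coordinate repeats the cycle [-1, 8, -4, -4] with period 4; step 10 mod 4 = 2, giving -4.
The second coordinate changes by -5 each step, so at step 10 it is 1 + 10·(-5) = -49.

<-4,-49>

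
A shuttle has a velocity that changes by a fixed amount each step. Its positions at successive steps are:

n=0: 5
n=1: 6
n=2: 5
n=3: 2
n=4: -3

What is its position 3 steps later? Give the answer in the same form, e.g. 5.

-30

Taking differences between consecutive positions: +1, -1, -3, -5. These grow by -2 each step.
step 5: -3 − 7 → -10
step 6: -10 − 9 → -19
step 7: -19 − 11 → -30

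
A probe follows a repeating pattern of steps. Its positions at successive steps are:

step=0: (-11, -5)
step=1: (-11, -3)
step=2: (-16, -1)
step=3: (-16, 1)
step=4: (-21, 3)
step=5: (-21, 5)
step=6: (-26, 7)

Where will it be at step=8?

Step-to-step displacements: (+0, +2), (-5, +2), (+0, +2), (-5, +2), (+0, +2), (-5, +2) — a repeating cycle of length 2.
step 7: apply (+0, +2) → (-26, 9)
step 8: apply (-5, +2) → (-31, 11)

(-31, 11)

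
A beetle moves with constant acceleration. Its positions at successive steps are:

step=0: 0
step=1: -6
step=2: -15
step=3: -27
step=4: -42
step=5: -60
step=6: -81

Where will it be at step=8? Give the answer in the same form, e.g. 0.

Successive displacements: -6, -9, -12, -15, -18, -21 — each changes by -3.
step 7: -81 − 24 → -105
step 8: -105 − 27 → -132

-132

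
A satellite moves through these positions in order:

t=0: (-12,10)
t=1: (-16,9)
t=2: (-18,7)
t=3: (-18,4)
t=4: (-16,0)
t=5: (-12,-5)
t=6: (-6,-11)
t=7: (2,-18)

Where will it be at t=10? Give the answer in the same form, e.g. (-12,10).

(38,-45)

Taking differences between consecutive positions: (-4,-1), (-2,-2), (+0,-3), (+2,-4), (+4,-5), (+6,-6), (+8,-7). These grow by (+2,-1) each step.
step 8: (2,-18) + (+10,-8) → (12,-26)
step 9: (12,-26) + (+12,-9) → (24,-35)
step 10: (24,-35) + (+14,-10) → (38,-45)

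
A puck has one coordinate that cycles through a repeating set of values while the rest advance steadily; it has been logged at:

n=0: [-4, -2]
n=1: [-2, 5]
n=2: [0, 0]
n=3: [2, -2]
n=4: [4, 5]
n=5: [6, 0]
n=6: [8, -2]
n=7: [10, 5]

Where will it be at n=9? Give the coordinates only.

The first coordinate changes by +2 each step, so at step 9 it is -4 + 9·(2) = 14.
The second coordinate repeats the cycle [-2, 5, 0] with period 3; step 9 mod 3 = 0, giving -2.

[14, -2]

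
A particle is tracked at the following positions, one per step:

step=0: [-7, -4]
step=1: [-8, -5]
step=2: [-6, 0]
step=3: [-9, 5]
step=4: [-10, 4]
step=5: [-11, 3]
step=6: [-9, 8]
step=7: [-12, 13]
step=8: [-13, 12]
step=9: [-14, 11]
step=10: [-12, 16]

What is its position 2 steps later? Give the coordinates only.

[-16, 20]

Step-to-step displacements: [-1, -1], [+2, +5], [-3, +5], [-1, -1], [-1, -1], [+2, +5], [-3, +5], [-1, -1], [-1, -1], [+2, +5] — a repeating cycle of length 4.
step 11: apply [-3, +5] → [-15, 21]
step 12: apply [-1, -1] → [-16, 20]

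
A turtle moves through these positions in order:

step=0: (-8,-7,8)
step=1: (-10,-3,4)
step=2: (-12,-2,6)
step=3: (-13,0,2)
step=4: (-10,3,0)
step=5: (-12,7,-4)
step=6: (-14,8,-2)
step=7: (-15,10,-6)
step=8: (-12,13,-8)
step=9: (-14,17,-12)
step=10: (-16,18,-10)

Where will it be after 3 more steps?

The moves between consecutive positions are (-2,+4,-4), (-2,+1,+2), (-1,+2,-4), (+3,+3,-2), (-2,+4,-4), (-2,+1,+2), (-1,+2,-4), (+3,+3,-2), (-2,+4,-4), (-2,+1,+2); they repeat the 4-cycle [(-2,+4,-4), (-2,+1,+2), (-1,+2,-4), (+3,+3,-2)].
step 11: apply (-1,+2,-4) → (-17,20,-14)
step 12: apply (+3,+3,-2) → (-14,23,-16)
step 13: apply (-2,+4,-4) → (-16,27,-20)

(-16,27,-20)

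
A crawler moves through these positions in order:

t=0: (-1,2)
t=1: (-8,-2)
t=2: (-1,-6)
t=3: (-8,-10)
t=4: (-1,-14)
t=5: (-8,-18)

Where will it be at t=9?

(-8,-34)

The first coordinate repeats the cycle [-1, -8] with period 2; step 9 mod 2 = 1, giving -8.
The second coordinate changes by -4 each step, so at step 9 it is 2 + 9·(-4) = -34.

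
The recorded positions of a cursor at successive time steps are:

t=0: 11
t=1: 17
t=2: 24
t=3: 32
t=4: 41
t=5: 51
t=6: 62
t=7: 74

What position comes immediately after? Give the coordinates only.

87

Successive displacements: +6, +7, +8, +9, +10, +11, +12 — each changes by +1.
step 8: 74 + 13 → 87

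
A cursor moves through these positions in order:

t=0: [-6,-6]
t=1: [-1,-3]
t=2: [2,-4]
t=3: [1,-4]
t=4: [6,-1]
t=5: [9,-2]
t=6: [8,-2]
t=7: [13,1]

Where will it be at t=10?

The moves between consecutive positions are [+5,+3], [+3,-1], [-1,+0], [+5,+3], [+3,-1], [-1,+0], [+5,+3]; they repeat the 3-cycle [[+5,+3], [+3,-1], [-1,+0]].
step 8: apply [+3,-1] → [16,0]
step 9: apply [-1,+0] → [15,0]
step 10: apply [+5,+3] → [20,3]

[20,3]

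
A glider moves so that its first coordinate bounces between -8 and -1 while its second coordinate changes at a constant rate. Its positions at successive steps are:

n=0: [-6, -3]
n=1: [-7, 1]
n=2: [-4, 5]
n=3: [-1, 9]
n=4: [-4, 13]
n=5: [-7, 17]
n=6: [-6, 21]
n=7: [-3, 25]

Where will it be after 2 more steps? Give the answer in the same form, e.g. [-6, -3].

The first coordinate travels 3 per step and bounces off the walls at -8 and -1.
  step 8: -3 → -2
  step 9: -2 → -5
The second coordinate changes by +4 each step: at step 9 it is 33.

[-5, 33]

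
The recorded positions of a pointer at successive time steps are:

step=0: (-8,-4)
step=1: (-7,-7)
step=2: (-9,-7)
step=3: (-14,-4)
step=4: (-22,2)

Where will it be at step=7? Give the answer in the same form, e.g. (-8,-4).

First differences are (+1,-3), (-2,+0), (-5,+3), (-8,+6); their common second difference is (-3,+3) (constant acceleration).
step 5: (-22,2) + (-11,+9) → (-33,11)
step 6: (-33,11) + (-14,+12) → (-47,23)
step 7: (-47,23) + (-17,+15) → (-64,38)

(-64,38)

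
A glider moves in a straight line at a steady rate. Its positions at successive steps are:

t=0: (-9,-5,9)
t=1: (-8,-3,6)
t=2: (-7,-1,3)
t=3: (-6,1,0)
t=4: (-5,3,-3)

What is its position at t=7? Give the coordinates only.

Constant displacement of (+1,+2,-3) per step.
step 5: (-5,3,-3) + (+1,+2,-3) → (-4,5,-6)
step 6: (-4,5,-6) + (+1,+2,-3) → (-3,7,-9)
step 7: (-3,7,-9) + (+1,+2,-3) → (-2,9,-12)

(-2,9,-12)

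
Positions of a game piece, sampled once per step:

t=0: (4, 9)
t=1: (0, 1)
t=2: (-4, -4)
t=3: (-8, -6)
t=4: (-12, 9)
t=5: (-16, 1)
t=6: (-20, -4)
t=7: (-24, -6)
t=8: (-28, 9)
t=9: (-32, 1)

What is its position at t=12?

(-44, 9)

The first coordinate changes by -4 each step, so at step 12 it is 4 + 12·(-4) = -44.
The second coordinate repeats the cycle [9, 1, -4, -6] with period 4; step 12 mod 4 = 0, giving 9.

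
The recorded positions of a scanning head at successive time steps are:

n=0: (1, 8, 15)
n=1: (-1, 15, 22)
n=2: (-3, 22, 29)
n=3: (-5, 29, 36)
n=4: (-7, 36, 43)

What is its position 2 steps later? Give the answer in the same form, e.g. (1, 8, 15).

Each step adds (-2, +7, +7) to the position.
step 5: (-7, 36, 43) + (-2, +7, +7) → (-9, 43, 50)
step 6: (-9, 43, 50) + (-2, +7, +7) → (-11, 50, 57)

(-11, 50, 57)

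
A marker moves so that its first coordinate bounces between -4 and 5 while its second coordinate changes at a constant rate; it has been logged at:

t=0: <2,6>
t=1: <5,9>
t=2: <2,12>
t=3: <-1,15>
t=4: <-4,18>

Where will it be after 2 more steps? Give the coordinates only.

The first coordinate reflects between -4 and 5, moving 3 per step.
  step 5: -4 → -1
  step 6: -1 → 2
The second coordinate changes by +3 each step: at step 6 it is 24.

<2,24>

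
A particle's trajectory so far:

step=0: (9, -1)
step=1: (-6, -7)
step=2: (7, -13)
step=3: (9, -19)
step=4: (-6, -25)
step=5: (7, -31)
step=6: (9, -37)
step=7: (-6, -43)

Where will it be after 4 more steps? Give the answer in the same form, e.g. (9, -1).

(7, -67)

First: cycles through 9, -6, 7 every 3 steps. Step 11 lands at position 2 of the cycle → 7.
Second: linear, -6 per step → -67 at step 11.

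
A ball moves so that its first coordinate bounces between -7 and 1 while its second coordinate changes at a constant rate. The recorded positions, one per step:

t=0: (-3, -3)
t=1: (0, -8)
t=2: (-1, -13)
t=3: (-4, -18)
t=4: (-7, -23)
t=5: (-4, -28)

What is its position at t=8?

(-3, -43)

The first coordinate travels 3 per step and bounces off the walls at -7 and 1.
  step 6: -4 → -1
  step 7: -1 → 0
  step 8: 0 → -3
The second coordinate changes by -5 each step: at step 8 it is -43.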